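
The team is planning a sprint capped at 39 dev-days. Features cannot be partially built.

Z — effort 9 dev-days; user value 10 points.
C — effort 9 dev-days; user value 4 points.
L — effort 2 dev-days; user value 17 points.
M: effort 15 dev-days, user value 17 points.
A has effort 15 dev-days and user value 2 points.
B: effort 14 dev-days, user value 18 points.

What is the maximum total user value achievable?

Allowing fractional choices, the relaxed optimum would be about 60.9, but features are indivisible.
Z + C + L + B: effort 9 + 9 + 2 + 14 = 34 ≤ 39, user value 10 + 4 + 17 + 18 = 49.
L + M + B: effort 2 + 15 + 14 = 31 ≤ 39, user value 17 + 17 + 18 = 52.
Z + C + L + M: effort 9 + 9 + 2 + 15 = 35 ≤ 39, user value 10 + 4 + 17 + 17 = 48.
Best is L, M, and B with total user value 52.

52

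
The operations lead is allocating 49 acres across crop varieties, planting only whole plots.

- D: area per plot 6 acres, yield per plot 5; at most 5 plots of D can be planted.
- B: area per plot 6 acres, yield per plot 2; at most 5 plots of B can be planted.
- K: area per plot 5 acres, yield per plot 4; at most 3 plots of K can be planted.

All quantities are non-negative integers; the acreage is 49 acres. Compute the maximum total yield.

37

D has the best ratio (5/6); taking only D gives at most 5×5 = 25 (stopped by the supply cap of 5).
Mixing does better — 5×D and 3×K: area 45 ≤ 49, yield 5·5 + 3·4 = 37.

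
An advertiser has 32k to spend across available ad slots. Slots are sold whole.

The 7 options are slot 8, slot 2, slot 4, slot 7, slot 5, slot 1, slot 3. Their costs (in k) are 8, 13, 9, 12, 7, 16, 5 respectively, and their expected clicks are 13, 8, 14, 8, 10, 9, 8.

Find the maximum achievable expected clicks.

Take slot 8, slot 4, slot 5, and slot 3: cost 8 + 9 + 7 + 5 = 29 ≤ 32, expected clicks 13 + 14 + 10 + 8 = 45.
No other feasible combination does better.

45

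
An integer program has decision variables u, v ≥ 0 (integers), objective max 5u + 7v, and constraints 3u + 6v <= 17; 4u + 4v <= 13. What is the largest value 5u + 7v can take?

19

Relaxing integrality, the LP optimum is 21.08 at (u,v) = (0.833, 2.42), which is not an integer point.
(u,v)=(1,2): 3·1+6·2=15≤17, 4·1+4·2=12≤13, objective 19.
(u,v)=(2,1): 3·2+6·1=12≤17, 4·2+4·1=12≤13, objective 17.
(u,v)=(0,2): 3·0+6·2=12≤17, 4·0+4·2=8≤13, objective 14.
The best lattice point is (1,2), giving 19.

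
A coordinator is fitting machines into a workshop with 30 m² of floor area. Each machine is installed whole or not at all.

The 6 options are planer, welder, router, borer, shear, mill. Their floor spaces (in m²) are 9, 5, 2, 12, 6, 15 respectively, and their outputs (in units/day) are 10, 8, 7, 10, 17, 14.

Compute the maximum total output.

46

This is an integer program with binary decision variables.
welder + router + shear + mill: floor space 5 + 2 + 6 + 15 = 28 ≤ 30, output 8 + 7 + 17 + 14 = 46.
planer + router + borer + shear: floor space 9 + 2 + 12 + 6 = 29 ≤ 30, output 10 + 7 + 10 + 17 = 44.
Best is welder, router, shear, and mill with total output 46.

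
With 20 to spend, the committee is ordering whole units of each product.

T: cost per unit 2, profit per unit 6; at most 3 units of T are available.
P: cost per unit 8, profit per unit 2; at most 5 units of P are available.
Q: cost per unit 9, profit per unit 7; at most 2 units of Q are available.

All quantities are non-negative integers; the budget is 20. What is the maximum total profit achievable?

25

1×T and 2×Q: cost 20 ≤ 20, profit 1·6 + 2·7 = 20.
3×T and 1×Q: cost 15 ≤ 20, profit 3·6 + 1·7 = 25.
Best is 25.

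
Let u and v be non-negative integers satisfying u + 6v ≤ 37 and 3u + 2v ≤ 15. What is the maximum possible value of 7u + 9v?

(u,v)=(1,6): 1·1+6·6=37≤37, 3·1+2·6=15≤15, objective 61.
(u,v)=(0,6): 1·0+6·6=36≤37, 3·0+2·6=12≤15, objective 54.
(u,v)=(1,5): 1·1+6·5=31≤37, 3·1+2·5=13≤15, objective 52.
The best lattice point is (1,6), giving 61.

61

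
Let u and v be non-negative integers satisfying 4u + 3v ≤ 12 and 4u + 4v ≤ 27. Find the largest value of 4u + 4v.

(u,v)=(0,4): 4·0+3·4=12≤12, 4·0+4·4=16≤27, objective 16.
(u,v)=(0,3): 4·0+3·3=9≤12, 4·0+4·3=12≤27, objective 12.
No feasible integer point exceeds 16.

16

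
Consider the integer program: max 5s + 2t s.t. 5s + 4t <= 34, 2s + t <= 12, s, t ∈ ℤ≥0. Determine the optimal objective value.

(s,t)=(6,0): 5·6+4·0=30≤34, 2·6+1·0=12≤12, objective 30.
(s,t)=(5,1): 5·5+4·1=29≤34, 2·5+1·1=11≤12, objective 27.
The best lattice point is (6,0), giving 30.

30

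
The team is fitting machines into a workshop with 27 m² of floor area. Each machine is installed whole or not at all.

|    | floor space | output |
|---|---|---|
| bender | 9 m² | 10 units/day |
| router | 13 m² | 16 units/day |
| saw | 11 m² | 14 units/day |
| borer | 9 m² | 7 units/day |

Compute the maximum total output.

This is an integer program with binary decision variables.
Take router and saw: floor space 13 + 11 = 24 ≤ 27, output 16 + 14 = 30.
No other feasible combination does better.

30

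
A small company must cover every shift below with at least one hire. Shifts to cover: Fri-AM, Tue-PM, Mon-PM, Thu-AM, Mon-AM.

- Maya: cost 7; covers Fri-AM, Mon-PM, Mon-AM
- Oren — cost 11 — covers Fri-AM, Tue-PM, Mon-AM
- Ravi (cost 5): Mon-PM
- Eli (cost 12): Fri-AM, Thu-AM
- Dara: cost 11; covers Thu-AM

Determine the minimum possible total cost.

The greedy cost-per-new-shift heuristic would pick Maya, Oren, and Dara for 29, but a cheaper cover exists.
Choose Oren, Ravi, and Dara: together they cover Fri-AM, Tue-PM, Mon-PM, Thu-AM, Mon-AM — every shift.
Total cost: 11 + 5 + 11 = 27.
No cover costs less than 27.

27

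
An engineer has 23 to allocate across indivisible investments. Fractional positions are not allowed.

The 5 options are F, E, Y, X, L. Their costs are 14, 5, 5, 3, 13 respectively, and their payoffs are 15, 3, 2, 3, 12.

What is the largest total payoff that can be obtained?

21

Take F, E, and X: cost 14 + 5 + 3 = 22 ≤ 23, payoff 15 + 3 + 3 = 21.
No other feasible combination does better.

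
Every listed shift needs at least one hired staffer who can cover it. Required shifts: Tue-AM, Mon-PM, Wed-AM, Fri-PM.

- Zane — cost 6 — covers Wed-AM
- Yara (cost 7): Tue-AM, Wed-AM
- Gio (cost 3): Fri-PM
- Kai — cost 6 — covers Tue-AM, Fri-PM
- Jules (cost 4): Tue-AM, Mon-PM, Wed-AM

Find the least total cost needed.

Choose Gio and Jules: together they cover Tue-AM, Mon-PM, Wed-AM, Fri-PM — every shift.
Total cost: 3 + 4 = 7.
No cover costs less than 7.

7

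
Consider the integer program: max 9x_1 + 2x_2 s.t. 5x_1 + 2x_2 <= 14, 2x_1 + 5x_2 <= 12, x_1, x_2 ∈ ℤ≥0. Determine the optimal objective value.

20

Relaxing integrality, the LP optimum is 25.20 at (x_1,x_2) = (2.8, 0), which is not an integer point.
(x_1,x_2)=(2,1): 5·2+2·1=12≤14, 2·2+5·1=9≤12, objective 20.
(x_1,x_2)=(2,0): 5·2+2·0=10≤14, 2·2+5·0=4≤12, objective 18.
(x_1,x_2)=(1,2): 5·1+2·2=9≤14, 2·1+5·2=12≤12, objective 13.
(x_1,x_2)=(1,1): 5·1+2·1=7≤14, 2·1+5·1=7≤12, objective 11.
Maximum is 20 at (x_1,x_2)=(2,1).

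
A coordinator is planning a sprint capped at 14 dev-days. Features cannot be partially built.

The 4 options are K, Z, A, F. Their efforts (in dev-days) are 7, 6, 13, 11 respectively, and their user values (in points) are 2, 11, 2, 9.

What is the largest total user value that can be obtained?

Treat it as a binary knapsack problem.
K + Z: effort 7 + 6 = 13 ≤ 14, user value 2 + 11 = 13.
Z: effort 6 ≤ 14, user value 11.
F: effort 11 ≤ 14, user value 9.
Best is K and Z with total user value 13.

13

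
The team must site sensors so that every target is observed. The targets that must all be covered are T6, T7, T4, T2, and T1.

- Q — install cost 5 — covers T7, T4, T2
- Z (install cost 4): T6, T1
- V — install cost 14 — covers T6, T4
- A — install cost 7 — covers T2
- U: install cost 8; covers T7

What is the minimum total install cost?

Choose Q and Z: together they cover T6, T7, T4, T2, T1 — every target.
Total install cost: 5 + 4 = 9.
No cover costs less than 9.

9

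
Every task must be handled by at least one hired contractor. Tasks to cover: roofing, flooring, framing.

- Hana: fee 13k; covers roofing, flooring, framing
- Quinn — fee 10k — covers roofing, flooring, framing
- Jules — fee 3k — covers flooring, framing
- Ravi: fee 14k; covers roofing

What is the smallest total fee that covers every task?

The greedy cost-per-new-task heuristic would pick Jules and Quinn for 13, but a cheaper cover exists.
Quinn alone covers roofing, flooring, framing — every task.
Total fee: 10.
No cover costs less than 10.

10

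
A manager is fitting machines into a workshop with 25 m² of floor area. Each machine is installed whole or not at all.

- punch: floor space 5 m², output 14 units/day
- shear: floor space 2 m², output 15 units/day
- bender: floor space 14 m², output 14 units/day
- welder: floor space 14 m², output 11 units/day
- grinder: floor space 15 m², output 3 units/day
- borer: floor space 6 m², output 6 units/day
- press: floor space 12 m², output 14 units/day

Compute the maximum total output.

49

punch + shear + press: floor space 5 + 2 + 12 = 19 ≤ 25, output 14 + 15 + 14 = 43.
punch + shear + borer + press: floor space 5 + 2 + 6 + 12 = 25 ≤ 25, output 14 + 15 + 6 + 14 = 49.
Best is punch, shear, borer, and press with total output 49.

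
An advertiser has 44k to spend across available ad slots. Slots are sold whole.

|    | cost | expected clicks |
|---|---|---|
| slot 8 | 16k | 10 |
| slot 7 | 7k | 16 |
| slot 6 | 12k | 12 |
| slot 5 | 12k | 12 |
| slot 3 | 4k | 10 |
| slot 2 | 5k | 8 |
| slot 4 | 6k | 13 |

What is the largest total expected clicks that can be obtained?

slot 7 + slot 6 + slot 5 + slot 3 + slot 4: cost 7 + 12 + 12 + 4 + 6 = 41 ≤ 44, expected clicks 16 + 12 + 12 + 10 + 13 = 63.
slot 7 + slot 6 + slot 5 + slot 2 + slot 4: cost 7 + 12 + 12 + 5 + 6 = 42 ≤ 44, expected clicks 16 + 12 + 12 + 8 + 13 = 61.
Best is slot 7, slot 6, slot 5, slot 3, and slot 4 with total expected clicks 63.

63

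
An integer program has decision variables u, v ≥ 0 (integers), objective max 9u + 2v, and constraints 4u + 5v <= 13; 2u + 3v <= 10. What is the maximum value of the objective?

(u,v)=(3,0) is feasible, giving 27.
(u,v)=(2,1) is feasible, giving 20.
(u,v)=(2,0) is feasible, giving 18.
The best lattice point is (3,0), giving 27.

27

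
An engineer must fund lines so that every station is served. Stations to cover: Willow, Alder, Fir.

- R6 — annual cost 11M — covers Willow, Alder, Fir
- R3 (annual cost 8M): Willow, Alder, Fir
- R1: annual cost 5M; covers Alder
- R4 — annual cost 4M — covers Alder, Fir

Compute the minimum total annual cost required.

The greedy cost-per-new-station heuristic would pick R4 and R3 for 12, but a cheaper cover exists.
R3 alone covers Willow, Alder, Fir — every station.
Total annual cost: 8.
No cover costs less than 8.

8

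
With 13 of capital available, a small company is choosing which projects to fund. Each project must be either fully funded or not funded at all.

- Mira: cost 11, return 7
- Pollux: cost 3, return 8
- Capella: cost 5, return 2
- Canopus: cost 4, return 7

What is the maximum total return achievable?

17

Pollux + Capella + Canopus: cost 3 + 5 + 4 = 12 ≤ 13, return 8 + 2 + 7 = 17.
Pollux + Canopus: cost 3 + 4 = 7 ≤ 13, return 8 + 7 = 15.
Best is Pollux, Capella, and Canopus with total return 17.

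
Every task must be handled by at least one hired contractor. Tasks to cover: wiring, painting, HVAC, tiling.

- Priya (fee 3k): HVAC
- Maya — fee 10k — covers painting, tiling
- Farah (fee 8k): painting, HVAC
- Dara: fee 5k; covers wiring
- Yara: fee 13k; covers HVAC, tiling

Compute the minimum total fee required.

18

Choose Priya, Maya, and Dara: together they cover wiring, painting, HVAC, tiling — every task.
Total fee: 3 + 10 + 5 = 18.
No cover costs less than 18.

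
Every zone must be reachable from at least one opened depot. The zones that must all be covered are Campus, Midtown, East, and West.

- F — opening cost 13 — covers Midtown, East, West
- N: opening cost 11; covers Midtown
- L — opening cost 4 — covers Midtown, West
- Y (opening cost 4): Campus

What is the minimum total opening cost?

Choose F and Y: together they cover Campus, Midtown, East, West — every zone.
Total opening cost: 13 + 4 = 17.

17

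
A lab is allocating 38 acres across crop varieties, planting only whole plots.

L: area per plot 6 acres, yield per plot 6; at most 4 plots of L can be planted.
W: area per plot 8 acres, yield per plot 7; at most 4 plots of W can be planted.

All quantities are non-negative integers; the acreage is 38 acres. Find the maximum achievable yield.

34

Take 1×L and 4×W: area 38 ≤ 38, yield 1·6 + 4·7 = 34.
No other integer combination yields more.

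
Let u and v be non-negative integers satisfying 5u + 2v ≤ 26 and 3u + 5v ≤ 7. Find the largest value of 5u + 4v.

The continuous relaxation peaks at (2.33, 0) with value 11.67; rounding to a feasible lattice point costs some objective.
(u,v)=(2,0): 5·2+2·0=10≤26, 3·2+5·0=6≤7, objective 10.
(u,v)=(1,0): 5·1+2·0=5≤26, 3·1+5·0=3≤7, objective 5.
The best lattice point is (2,0), giving 10.

10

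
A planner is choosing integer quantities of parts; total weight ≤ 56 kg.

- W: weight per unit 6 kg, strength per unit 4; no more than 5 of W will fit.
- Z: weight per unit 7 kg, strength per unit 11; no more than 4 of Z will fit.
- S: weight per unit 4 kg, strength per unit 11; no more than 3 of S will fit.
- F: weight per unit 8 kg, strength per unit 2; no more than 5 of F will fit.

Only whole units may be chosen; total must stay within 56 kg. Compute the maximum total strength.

1×W, 4×Z, 3×S, and 1×F: weight 54 ≤ 56, strength 1·4 + 4·11 + 3·11 + 1·2 = 83.
2×W, 4×Z, and 3×S: weight 52 ≤ 56, strength 2·4 + 4·11 + 3·11 = 85.
Best is 85.

85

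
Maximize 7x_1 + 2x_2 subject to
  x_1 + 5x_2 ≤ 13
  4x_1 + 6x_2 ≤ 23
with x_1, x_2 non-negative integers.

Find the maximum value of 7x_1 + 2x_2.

Relaxing integrality, the LP optimum is 40.25 at (x_1,x_2) = (5.75, 0), which is not an integer point.
(x_1,x_2)=(5,0): 1·5+5·0=5≤13, 4·5+6·0=20≤23, objective 35.
(x_1,x_2)=(4,1): 1·4+5·1=9≤13, 4·4+6·1=22≤23, objective 30.
The best lattice point is (5,0), giving 35.

35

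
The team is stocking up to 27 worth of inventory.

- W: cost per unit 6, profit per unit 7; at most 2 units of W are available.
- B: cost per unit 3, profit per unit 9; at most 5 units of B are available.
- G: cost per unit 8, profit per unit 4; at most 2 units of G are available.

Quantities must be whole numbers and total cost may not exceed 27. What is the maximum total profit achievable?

1×W and 5×B: cost 21 ≤ 27, profit 1·7 + 5·9 = 52.
2×W and 5×B: cost 27 ≤ 27, profit 2·7 + 5·9 = 59.
Best is 59.

59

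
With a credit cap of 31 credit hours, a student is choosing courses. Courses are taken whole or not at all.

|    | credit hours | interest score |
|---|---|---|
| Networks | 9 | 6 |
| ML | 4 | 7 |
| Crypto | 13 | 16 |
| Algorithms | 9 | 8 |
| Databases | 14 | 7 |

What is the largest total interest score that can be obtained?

31

Allowing fractional choices, the relaxed optimum would be about 34.3, but courses are indivisible.
ML + Crypto + Algorithms: credit hours 4 + 13 + 9 = 26 ≤ 31, interest score 7 + 16 + 8 = 31.
Networks + Crypto + Algorithms: credit hours 9 + 13 + 9 = 31 ≤ 31, interest score 6 + 16 + 8 = 30.
ML + Crypto + Databases: credit hours 4 + 13 + 14 = 31 ≤ 31, interest score 7 + 16 + 7 = 30.
Best is ML, Crypto, and Algorithms with total interest score 31.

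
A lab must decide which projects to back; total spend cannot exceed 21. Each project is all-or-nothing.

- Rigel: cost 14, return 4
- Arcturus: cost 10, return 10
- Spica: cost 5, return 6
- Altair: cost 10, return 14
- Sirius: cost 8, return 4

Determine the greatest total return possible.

24

Treat it as a binary knapsack problem.
Allowing fractional choices, the relaxed optimum would be about 26.0, but projects are indivisible.
Arcturus + Altair: cost 10 + 10 = 20 ≤ 21, return 10 + 14 = 24.
Spica + Altair: cost 5 + 10 = 15 ≤ 21, return 6 + 14 = 20.
Best is Arcturus and Altair with total return 24.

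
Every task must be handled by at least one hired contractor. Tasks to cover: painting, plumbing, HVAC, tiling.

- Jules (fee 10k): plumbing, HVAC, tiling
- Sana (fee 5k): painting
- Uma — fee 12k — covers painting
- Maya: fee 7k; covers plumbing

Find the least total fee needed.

15

Choose Jules and Sana: together they cover painting, plumbing, HVAC, tiling — every task.
Total fee: 10 + 5 = 15.
No cover costs less than 15.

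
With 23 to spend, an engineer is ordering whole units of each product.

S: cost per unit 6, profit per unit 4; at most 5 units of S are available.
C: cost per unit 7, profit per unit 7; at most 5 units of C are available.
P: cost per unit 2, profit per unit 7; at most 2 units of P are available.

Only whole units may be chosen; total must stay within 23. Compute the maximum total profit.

P has the best ratio (7/2); taking only P gives at most 2×7 = 14 (stopped by the supply cap of 2).
Mixing does better — 2×S, 1×C, and 2×P: cost 23 ≤ 23, profit 2·4 + 1·7 + 2·7 = 29.

29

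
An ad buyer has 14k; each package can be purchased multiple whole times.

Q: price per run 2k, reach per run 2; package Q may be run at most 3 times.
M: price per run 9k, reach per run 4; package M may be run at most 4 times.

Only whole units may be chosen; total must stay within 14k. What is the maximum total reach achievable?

2×Q and 1×M: price 13 ≤ 14, reach 2·2 + 1·4 = 8.
1×Q and 1×M: price 11 ≤ 14, reach 1·2 + 1·4 = 6.
Best is 8.

8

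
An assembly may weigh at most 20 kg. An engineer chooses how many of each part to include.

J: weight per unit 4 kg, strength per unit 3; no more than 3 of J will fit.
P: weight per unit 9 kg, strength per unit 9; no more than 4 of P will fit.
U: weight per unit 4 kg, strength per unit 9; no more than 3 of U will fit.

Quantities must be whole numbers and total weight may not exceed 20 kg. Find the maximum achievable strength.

U has the best ratio (9/4); taking only U gives at most 3×9 = 27 (stopped by the supply cap of 3).
Mixing does better — 2×J and 3×U: weight 20 ≤ 20, strength 2·3 + 3·9 = 33.

33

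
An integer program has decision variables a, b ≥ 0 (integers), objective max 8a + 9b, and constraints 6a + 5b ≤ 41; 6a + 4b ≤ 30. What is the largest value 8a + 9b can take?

The continuous relaxation peaks at (0, 7.5) with value 67.50; rounding to a feasible lattice point costs some objective.
(a,b)=(0,7): 6·0+5·7=35≤41, 6·0+4·7=28≤30, objective 63.
(a,b)=(1,6): 6·1+5·6=36≤41, 6·1+4·6=30≤30, objective 62.
(a,b)=(0,6): 6·0+5·6=30≤41, 6·0+4·6=24≤30, objective 54.
Maximum is 63 at (a,b)=(0,7).

63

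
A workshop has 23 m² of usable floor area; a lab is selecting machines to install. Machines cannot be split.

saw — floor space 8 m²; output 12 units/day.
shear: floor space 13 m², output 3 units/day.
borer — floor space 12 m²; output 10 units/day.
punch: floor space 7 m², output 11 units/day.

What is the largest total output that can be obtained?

This is a 0-1 knapsack instance.
borer + punch: floor space 12 + 7 = 19 ≤ 23, output 10 + 11 = 21.
saw + punch: floor space 8 + 7 = 15 ≤ 23, output 12 + 11 = 23.
saw + borer: floor space 8 + 12 = 20 ≤ 23, output 12 + 10 = 22.
Best is saw and punch with total output 23.

23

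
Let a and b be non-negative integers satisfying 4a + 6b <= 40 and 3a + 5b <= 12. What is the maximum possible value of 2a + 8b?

16

(a,b)=(0,2): 4·0+6·2=12≤40, 3·0+5·2=10≤12, objective 16.
(a,b)=(1,1): 4·1+6·1=10≤40, 3·1+5·1=8≤12, objective 10.
The best lattice point is (0,2), giving 16.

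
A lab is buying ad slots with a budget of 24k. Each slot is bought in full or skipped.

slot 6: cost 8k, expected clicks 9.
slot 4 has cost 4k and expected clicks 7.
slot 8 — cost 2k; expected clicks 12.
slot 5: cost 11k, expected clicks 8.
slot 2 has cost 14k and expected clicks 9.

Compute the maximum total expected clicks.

Allowing fractional choices, the relaxed optimum would be about 35.3, but ad slots are indivisible.
slot 6 + slot 8 + slot 5: cost 8 + 2 + 11 = 21 ≤ 24, expected clicks 9 + 12 + 8 = 29.
slot 6 + slot 4 + slot 8: cost 8 + 4 + 2 = 14 ≤ 24, expected clicks 9 + 7 + 12 = 28.
slot 6 + slot 8 + slot 2: cost 8 + 2 + 14 = 24 ≤ 24, expected clicks 9 + 12 + 9 = 30.
Best is slot 6, slot 8, and slot 2 with total expected clicks 30.

30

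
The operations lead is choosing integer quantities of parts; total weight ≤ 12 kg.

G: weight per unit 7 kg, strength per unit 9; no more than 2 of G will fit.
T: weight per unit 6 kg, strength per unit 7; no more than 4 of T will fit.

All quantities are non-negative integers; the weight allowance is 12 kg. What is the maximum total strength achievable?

This is a bounded integer knapsack.
G has the best ratio (9/7); taking only G gives at most 1×9 = 9 (stopped by the weight limit).
Mixing does better — 2×T: weight 12 ≤ 12, strength 2·7 = 14.

14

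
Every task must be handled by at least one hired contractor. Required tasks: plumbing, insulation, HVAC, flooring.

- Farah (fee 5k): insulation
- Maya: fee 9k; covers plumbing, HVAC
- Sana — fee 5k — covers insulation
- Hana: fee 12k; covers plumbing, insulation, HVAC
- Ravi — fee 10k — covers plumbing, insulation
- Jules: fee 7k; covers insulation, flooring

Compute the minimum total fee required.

16

This is a weighted set-cover instance.
Choose Maya and Jules: together they cover plumbing, insulation, HVAC, flooring — every task.
Total fee: 9 + 7 = 16.
No cover costs less than 16.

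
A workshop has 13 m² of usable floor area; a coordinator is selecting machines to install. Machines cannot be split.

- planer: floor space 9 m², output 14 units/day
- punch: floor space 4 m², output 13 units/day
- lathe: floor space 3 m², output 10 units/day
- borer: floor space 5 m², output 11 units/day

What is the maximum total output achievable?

34

planer + punch: floor space 9 + 4 = 13 ≤ 13, output 14 + 13 = 27.
punch + borer: floor space 4 + 5 = 9 ≤ 13, output 13 + 11 = 24.
punch + lathe + borer: floor space 4 + 3 + 5 = 12 ≤ 13, output 13 + 10 + 11 = 34.
Best is punch, lathe, and borer with total output 34.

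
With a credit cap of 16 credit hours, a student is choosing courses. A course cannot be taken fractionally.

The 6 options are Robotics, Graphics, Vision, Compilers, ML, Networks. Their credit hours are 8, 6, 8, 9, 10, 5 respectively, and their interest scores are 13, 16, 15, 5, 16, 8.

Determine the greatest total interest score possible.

This is an integer program with binary decision variables.
Graphics + ML: credit hours 6 + 10 = 16 ≤ 16, interest score 16 + 16 = 32.
Graphics + Vision: credit hours 6 + 8 = 14 ≤ 16, interest score 16 + 15 = 31.
Robotics + Graphics: credit hours 8 + 6 = 14 ≤ 16, interest score 13 + 16 = 29.
Best is Graphics and ML with total interest score 32.

32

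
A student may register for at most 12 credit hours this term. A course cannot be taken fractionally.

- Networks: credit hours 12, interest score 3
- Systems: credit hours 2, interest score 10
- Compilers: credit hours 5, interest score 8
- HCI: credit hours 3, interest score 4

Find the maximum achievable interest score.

22

Take Systems, Compilers, and HCI: credit hours 2 + 5 + 3 = 10 ≤ 12, interest score 10 + 8 + 4 = 22.
No other feasible combination does better.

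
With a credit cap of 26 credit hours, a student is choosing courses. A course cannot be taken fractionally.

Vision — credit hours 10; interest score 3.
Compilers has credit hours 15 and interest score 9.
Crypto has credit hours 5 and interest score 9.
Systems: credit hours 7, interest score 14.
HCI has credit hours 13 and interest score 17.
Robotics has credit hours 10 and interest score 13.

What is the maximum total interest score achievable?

40

Systems + HCI: credit hours 7 + 13 = 20 ≤ 26, interest score 14 + 17 = 31.
Crypto + Systems + HCI: credit hours 5 + 7 + 13 = 25 ≤ 26, interest score 9 + 14 + 17 = 40.
Crypto + Systems + Robotics: credit hours 5 + 7 + 10 = 22 ≤ 26, interest score 9 + 14 + 13 = 36.
Best is Crypto, Systems, and HCI with total interest score 40.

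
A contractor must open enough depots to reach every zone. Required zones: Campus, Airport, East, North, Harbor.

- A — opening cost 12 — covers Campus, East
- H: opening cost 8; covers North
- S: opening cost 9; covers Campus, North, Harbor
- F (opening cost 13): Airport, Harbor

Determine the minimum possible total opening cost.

33

The greedy cost-per-new-zone heuristic would pick S, A, and F for 34, but a cheaper cover exists.
Choose A, H, and F: together they cover Campus, Airport, East, North, Harbor — every zone.
Total opening cost: 12 + 8 + 13 = 33.
No cover costs less than 33.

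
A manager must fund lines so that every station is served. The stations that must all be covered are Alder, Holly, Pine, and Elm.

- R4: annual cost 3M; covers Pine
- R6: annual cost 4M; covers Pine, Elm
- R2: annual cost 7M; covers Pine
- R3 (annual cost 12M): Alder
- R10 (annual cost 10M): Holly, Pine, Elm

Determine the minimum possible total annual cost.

22

The greedy cost-per-new-station heuristic would pick R6, R10, and R3 for 26, but a cheaper cover exists.
Choose R3 and R10: together they cover Alder, Holly, Pine, Elm — every station.
Total annual cost: 12 + 10 = 22.
No cover costs less than 22.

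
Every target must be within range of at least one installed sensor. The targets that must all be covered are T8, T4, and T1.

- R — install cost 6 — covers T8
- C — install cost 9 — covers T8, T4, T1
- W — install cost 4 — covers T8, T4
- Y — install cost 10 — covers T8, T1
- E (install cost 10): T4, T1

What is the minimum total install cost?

The greedy cost-per-new-target heuristic would pick W and C for 13, but a cheaper cover exists.
C alone covers T8, T4, T1 — every target.
Total install cost: 9.
No cover costs less than 9.

9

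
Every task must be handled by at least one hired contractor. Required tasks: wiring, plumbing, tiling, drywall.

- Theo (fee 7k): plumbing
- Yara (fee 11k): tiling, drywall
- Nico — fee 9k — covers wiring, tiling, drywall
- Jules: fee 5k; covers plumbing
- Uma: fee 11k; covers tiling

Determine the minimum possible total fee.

Choose Nico and Jules: together they cover wiring, plumbing, tiling, drywall — every task.
Total fee: 9 + 5 = 14.
No cover costs less than 14.

14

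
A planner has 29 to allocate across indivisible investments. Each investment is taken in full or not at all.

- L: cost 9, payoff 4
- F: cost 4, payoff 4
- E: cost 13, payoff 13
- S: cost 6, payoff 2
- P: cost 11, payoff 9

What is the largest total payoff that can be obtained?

F + E + P: cost 4 + 13 + 11 = 28 ≤ 29, payoff 4 + 13 + 9 = 26.
L + F + E: cost 9 + 4 + 13 = 26 ≤ 29, payoff 4 + 4 + 13 = 21.
E + P: cost 13 + 11 = 24 ≤ 29, payoff 13 + 9 = 22.
Best is F, E, and P with total payoff 26.

26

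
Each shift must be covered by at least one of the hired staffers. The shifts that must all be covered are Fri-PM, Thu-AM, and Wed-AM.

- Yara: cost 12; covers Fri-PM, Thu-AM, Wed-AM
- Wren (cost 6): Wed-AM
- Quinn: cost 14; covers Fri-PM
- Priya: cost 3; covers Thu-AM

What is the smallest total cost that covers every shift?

This is a weighted set-cover instance.
The greedy cost-per-new-shift heuristic would pick Priya and Yara for 15, but a cheaper cover exists.
Yara alone covers Fri-PM, Thu-AM, Wed-AM — every shift.
Total cost: 12.
No cover costs less than 12.

12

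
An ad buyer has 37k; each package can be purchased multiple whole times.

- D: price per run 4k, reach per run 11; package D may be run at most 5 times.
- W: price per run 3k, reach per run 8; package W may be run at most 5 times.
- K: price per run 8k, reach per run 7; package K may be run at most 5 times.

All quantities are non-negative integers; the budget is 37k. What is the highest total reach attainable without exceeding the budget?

95

Take 5×D and 5×W: price 35 ≤ 37, reach 5·11 + 5·8 = 95.
D has the best ratio (11/4) and is taken to its limit of 5; remaining capacity is filled optimally with the others.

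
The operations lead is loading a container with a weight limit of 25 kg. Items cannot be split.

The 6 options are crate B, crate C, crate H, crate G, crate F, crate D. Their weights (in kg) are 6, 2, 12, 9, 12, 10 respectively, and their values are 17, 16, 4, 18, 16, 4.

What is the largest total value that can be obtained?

This is an integer program with binary decision variables.
Allowing fractional choices, the relaxed optimum would be about 61.7, but items are indivisible.
crate B + crate C + crate G: weight 6 + 2 + 9 = 17 ≤ 25, value 17 + 16 + 18 = 51.
crate C + crate G + crate F: weight 2 + 9 + 12 = 23 ≤ 25, value 16 + 18 + 16 = 50.
Best is crate B, crate C, and crate G with total value 51.

51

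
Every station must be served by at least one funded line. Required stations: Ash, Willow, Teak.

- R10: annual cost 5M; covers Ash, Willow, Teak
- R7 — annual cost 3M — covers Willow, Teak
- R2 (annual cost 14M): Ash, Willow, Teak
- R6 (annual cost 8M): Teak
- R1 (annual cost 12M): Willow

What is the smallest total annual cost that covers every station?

5

This is a weighted set-cover instance.
The greedy cost-per-new-station heuristic would pick R7 and R10 for 8, but a cheaper cover exists.
R10 alone covers Ash, Willow, Teak — every station.
Total annual cost: 5.
No cover costs less than 5.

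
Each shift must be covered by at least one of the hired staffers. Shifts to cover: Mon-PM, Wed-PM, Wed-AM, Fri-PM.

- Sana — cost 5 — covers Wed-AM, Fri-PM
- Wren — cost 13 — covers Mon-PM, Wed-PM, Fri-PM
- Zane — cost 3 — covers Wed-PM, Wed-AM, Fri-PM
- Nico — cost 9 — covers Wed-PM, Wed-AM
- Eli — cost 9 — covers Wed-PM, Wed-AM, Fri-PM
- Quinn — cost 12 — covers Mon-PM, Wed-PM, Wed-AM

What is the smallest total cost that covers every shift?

Choose Zane and Quinn: together they cover Mon-PM, Wed-PM, Wed-AM, Fri-PM — every shift.
Total cost: 3 + 12 = 15.
No cover costs less than 15.

15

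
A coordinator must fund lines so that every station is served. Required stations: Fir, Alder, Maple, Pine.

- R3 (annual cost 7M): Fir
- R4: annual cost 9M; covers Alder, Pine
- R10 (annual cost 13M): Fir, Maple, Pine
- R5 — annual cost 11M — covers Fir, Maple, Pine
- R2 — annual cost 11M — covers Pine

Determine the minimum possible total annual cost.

20

Choose R4 and R5: together they cover Fir, Alder, Maple, Pine — every station.
Total annual cost: 9 + 11 = 20.
No cover costs less than 20.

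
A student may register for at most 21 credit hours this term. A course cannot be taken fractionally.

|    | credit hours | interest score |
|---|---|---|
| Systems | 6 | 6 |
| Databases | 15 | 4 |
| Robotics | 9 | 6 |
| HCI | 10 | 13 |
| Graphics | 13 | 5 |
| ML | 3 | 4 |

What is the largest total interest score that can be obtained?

23

This is a 0-1 knapsack instance.
Robotics + HCI: credit hours 9 + 10 = 19 ≤ 21, interest score 6 + 13 = 19.
Systems + HCI: credit hours 6 + 10 = 16 ≤ 21, interest score 6 + 13 = 19.
Systems + HCI + ML: credit hours 6 + 10 + 3 = 19 ≤ 21, interest score 6 + 13 + 4 = 23.
Best is Systems, HCI, and ML with total interest score 23.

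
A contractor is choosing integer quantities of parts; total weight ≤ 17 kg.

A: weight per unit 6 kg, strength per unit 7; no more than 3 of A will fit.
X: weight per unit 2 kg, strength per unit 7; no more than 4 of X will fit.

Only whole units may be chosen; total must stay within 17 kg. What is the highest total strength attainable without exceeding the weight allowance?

35

4×X: weight 8 ≤ 17, strength 4·7 = 28.
1×A and 4×X: weight 14 ≤ 17, strength 1·7 + 4·7 = 35.
Best is 35.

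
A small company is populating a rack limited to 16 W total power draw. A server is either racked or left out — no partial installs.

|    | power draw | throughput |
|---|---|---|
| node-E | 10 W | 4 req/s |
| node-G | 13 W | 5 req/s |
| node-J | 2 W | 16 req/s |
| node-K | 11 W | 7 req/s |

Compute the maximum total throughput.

This is an integer program with binary decision variables.
Take node-J and node-K: power draw 2 + 11 = 13 ≤ 16, throughput 16 + 7 = 23.
No other feasible combination does better.

23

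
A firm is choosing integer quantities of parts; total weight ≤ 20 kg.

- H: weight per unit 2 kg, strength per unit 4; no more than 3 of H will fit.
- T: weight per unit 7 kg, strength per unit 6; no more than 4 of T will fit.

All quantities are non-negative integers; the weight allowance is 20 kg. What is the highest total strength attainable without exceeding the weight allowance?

24

3×H and 2×T: weight 20 ≤ 20, strength 3·4 + 2·6 = 24.
2×H and 2×T: weight 18 ≤ 20, strength 2·4 + 2·6 = 20.
Best is 24.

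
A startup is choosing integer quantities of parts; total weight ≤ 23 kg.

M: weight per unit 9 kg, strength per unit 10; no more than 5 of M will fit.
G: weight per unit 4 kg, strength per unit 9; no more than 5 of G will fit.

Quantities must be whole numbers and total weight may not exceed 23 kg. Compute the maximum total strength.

Take 5×G: weight 20 ≤ 23, strength 5·9 = 45.
G has the best ratio (9/4) and is taken to its limit of 5; remaining capacity is filled optimally with the others.

45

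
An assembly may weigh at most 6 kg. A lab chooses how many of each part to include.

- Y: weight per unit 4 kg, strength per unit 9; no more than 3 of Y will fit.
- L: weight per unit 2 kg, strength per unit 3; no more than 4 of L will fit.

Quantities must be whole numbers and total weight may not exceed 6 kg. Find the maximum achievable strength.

Y has the best ratio (9/4); taking only Y gives at most 1×9 = 9 (stopped by the weight limit).
Mixing does better — 1×Y and 1×L: weight 6 ≤ 6, strength 1·9 + 1·3 = 12.

12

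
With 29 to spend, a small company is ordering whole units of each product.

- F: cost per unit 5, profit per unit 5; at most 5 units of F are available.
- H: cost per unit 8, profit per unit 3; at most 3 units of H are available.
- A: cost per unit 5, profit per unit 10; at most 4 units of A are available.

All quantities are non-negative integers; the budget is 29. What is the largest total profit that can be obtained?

This is a bounded integer knapsack.
A has the best ratio (10/5); taking only A gives at most 4×10 = 40 (stopped by the supply cap of 4).
Mixing does better — 1×F and 4×A: cost 25 ≤ 29, profit 1·5 + 4·10 = 45.

45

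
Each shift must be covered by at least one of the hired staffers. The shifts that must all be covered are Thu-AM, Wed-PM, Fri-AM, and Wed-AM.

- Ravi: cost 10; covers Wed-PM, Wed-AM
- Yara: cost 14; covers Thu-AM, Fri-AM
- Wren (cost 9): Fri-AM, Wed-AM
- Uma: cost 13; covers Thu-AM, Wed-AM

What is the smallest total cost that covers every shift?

24

Choose Ravi and Yara: together they cover Thu-AM, Wed-PM, Fri-AM, Wed-AM — every shift.
Total cost: 10 + 14 = 24.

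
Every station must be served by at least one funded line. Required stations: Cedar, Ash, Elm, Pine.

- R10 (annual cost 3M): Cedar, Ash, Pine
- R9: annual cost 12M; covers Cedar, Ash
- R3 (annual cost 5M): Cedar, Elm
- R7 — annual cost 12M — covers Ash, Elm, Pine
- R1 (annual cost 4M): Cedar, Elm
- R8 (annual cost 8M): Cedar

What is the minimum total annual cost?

7

Choose R10 and R1: together they cover Cedar, Ash, Elm, Pine — every station.
Total annual cost: 3 + 4 = 7.
No cover costs less than 7.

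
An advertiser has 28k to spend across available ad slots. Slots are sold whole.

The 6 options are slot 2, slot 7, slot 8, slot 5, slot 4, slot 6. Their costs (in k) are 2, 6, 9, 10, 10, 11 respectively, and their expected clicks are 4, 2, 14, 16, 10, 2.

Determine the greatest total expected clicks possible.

36

Treat it as a binary knapsack problem.
slot 2 + slot 8 + slot 5: cost 2 + 9 + 10 = 21 ≤ 28, expected clicks 4 + 14 + 16 = 34.
slot 2 + slot 7 + slot 8 + slot 5: cost 2 + 6 + 9 + 10 = 27 ≤ 28, expected clicks 4 + 2 + 14 + 16 = 36.
slot 7 + slot 8 + slot 5: cost 6 + 9 + 10 = 25 ≤ 28, expected clicks 2 + 14 + 16 = 32.
Best is slot 2, slot 7, slot 8, and slot 5 with total expected clicks 36.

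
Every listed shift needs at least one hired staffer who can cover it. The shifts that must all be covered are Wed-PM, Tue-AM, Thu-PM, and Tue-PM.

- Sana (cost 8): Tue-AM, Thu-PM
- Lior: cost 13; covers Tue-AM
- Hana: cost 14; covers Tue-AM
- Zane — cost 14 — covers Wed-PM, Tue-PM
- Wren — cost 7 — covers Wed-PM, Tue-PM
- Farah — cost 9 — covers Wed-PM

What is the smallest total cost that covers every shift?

15

Choose Sana and Wren: together they cover Wed-PM, Tue-AM, Thu-PM, Tue-PM — every shift.
Total cost: 8 + 7 = 15.
No cover costs less than 15.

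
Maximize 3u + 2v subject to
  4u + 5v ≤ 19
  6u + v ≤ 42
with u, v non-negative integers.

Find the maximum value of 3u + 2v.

Relaxing integrality, the LP optimum is 14.25 at (u,v) = (4.75, 0), which is not an integer point.
(u,v)=(4,0): 4·4+5·0=16≤19, 6·4+1·0=24≤42, objective 12.
(u,v)=(3,1): 4·3+5·1=17≤19, 6·3+1·1=19≤42, objective 11.
(u,v)=(3,0): 4·3+5·0=12≤19, 6·3+1·0=18≤42, objective 9.
Maximum is 12 at (u,v)=(4,0).

12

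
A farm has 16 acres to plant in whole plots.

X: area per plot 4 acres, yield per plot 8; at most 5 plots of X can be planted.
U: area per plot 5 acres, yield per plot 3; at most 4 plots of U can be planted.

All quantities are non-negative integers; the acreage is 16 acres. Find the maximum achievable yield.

32

4×X: area 16 ≤ 16, yield 4·8 = 32.
3×X: area 12 ≤ 16, yield 3·8 = 24.
Best is 32.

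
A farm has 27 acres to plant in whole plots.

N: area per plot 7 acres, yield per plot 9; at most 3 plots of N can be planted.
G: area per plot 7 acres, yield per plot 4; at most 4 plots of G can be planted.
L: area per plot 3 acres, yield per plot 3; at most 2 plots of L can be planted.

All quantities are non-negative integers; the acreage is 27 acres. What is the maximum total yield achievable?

33

N has the best ratio (9/7); taking only N gives at most 3×9 = 27 (stopped by the area limit).
Mixing does better — 3×N and 2×L: area 27 ≤ 27, yield 3·9 + 2·3 = 33.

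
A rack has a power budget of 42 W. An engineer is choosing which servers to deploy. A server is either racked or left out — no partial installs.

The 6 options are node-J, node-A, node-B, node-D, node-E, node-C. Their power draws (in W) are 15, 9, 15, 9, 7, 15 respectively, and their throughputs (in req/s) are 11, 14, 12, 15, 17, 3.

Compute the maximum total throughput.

Allowing fractional choices, the relaxed optimum would be about 59.5, but servers are indivisible.
node-A + node-D + node-E + node-C: power draw 9 + 9 + 7 + 15 = 40 ≤ 42, throughput 14 + 15 + 17 + 3 = 49.
node-J + node-A + node-D + node-E: power draw 15 + 9 + 9 + 7 = 40 ≤ 42, throughput 11 + 14 + 15 + 17 = 57.
node-A + node-B + node-D + node-E: power draw 9 + 15 + 9 + 7 = 40 ≤ 42, throughput 14 + 12 + 15 + 17 = 58.
Best is node-A, node-B, node-D, and node-E with total throughput 58.

58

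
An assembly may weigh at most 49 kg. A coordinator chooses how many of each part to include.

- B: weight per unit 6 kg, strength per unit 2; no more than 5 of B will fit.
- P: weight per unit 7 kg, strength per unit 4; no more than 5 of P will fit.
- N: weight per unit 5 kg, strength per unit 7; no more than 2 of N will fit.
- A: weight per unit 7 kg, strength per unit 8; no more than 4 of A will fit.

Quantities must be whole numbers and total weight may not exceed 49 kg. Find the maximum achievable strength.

1×P, 2×N, and 4×A: weight 45 ≤ 49, strength 1·4 + 2·7 + 4·8 = 50.
1×B, 2×N, and 4×A: weight 44 ≤ 49, strength 1·2 + 2·7 + 4·8 = 48.
Best is 50.

50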